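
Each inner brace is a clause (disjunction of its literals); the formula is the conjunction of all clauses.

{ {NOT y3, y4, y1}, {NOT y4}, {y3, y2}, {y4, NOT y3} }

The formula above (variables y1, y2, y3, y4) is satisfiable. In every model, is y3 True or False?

False

Suppose y3 = true.
Unit clause (NOT y4) forces y4 = false.
Now (y4) is unsatisfied and unit — conflict.
So every satisfying assignment has y3 = False.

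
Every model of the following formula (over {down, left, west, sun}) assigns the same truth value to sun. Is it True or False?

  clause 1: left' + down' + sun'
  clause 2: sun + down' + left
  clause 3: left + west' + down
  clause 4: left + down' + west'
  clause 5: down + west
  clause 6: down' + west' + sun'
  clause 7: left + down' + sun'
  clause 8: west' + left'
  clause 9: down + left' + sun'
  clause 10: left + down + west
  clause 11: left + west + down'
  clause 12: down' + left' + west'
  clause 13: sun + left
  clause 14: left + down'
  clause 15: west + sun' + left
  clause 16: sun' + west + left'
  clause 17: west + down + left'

Suppose sun = 1.
Case left = 0:
(down') alone gives down = 0.
(west') alone gives west = 0.
But (west) is also a unit clause — contradiction.
So left must be the other value — set left = 1.
(down') alone gives down = 0.
But (down) is also a unit clause — contradiction.
Both values of left lead to a conflict.
So every satisfying assignment has sun = False.

False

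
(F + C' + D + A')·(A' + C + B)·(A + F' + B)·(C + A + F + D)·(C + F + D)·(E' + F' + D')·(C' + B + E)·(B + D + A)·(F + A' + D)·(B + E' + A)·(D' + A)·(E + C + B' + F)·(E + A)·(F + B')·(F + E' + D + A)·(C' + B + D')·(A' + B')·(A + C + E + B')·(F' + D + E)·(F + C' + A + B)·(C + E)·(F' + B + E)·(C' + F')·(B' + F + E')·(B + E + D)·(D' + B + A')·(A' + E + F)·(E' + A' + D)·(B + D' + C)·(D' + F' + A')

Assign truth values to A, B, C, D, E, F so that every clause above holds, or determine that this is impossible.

Case D = 0:
Case C = 0:
Unit clause (F) forces F = 1.
Unit clause (E) forces E = 1.
Unit clause (A') forces A = 0.
Unit clause (B) forces B = 1.
Every clause now holds.

A: 0, B: 1, C: 0, D: 0, E: 1, F: 1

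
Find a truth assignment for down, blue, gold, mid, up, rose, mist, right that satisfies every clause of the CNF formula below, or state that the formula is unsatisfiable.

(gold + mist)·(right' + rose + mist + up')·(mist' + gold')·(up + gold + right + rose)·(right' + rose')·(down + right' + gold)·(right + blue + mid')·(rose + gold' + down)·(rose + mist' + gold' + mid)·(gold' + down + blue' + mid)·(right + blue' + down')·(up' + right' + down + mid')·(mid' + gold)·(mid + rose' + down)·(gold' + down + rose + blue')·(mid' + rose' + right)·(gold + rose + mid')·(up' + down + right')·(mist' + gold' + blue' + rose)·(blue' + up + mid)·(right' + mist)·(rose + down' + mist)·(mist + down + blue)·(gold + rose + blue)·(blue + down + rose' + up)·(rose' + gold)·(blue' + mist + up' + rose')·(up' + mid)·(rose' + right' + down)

Branch on gold: set gold = 1.
(mist') alone gives mist = 0.
(right') alone gives right = 0.
Branch on blue: set blue = 0.
(mid') alone gives mid = 0.
(down) alone gives down = 1.
(rose) alone gives rose = 1.
(up') alone gives up = 0.
Every clause now holds.

down: 1,  blue: 0,  gold: 1,  mid: 0,  up: 0,  rose: 1,  mist: 0,  right: 0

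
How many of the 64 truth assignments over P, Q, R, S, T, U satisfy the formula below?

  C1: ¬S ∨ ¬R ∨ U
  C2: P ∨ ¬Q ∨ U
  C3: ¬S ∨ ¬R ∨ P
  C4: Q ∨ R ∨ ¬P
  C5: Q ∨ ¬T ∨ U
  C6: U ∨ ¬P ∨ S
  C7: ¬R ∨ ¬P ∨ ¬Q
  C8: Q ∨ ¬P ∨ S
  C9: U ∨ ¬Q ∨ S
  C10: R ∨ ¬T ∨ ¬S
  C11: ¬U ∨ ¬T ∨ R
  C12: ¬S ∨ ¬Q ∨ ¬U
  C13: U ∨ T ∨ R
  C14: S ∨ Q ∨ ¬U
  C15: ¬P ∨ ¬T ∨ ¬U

There are 2^6 = 64 truth assignments over (P, Q, R, S, T, U).
Split on S. With S = True, the clauses containing S are satisfied and ¬S drops from the rest; 2 of the 2^5 = 32 assignments to the other variables satisfy what remains.
With S = False, by the same count on the reduced clause set, 5 assignments work.
Total: 2 + 5 = 7.

7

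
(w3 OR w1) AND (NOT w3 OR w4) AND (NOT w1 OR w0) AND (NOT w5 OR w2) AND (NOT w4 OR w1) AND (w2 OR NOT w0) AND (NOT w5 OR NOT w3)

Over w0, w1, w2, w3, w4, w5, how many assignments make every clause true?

There are 2^6 = 64 truth assignments over (w0, w1, w2, w3, w4, w5).
Split on w2. With w2 = true, the clauses containing w2 are satisfied and NOT w2 drops from the rest; 5 of the 2^5 = 32 assignments to the other variables satisfy what remains.
With w2 = false, by the same count on the reduced clause set, 0 assignments work.
Total: 5 + 0 = 5.

5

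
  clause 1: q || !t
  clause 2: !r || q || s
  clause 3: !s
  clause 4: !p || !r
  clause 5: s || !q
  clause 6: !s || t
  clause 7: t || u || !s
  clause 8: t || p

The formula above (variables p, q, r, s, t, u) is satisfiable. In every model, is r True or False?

False

Suppose r = true.
From the singleton clause (!s), s = false.
From the singleton clause (q), q = true.
That conflicts with the unit clause (!q).
So every satisfying assignment has r = False.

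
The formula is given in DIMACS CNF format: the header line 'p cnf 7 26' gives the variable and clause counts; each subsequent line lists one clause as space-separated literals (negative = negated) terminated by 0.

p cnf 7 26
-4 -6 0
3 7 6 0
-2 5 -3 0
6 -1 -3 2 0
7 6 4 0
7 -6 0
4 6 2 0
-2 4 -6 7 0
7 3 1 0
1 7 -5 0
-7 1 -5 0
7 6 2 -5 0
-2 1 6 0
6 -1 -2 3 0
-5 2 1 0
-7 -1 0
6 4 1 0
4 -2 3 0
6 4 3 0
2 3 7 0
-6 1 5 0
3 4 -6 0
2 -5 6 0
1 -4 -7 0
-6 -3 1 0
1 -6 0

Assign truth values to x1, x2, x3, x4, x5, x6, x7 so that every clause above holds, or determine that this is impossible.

x1 ↦ False, x2 ↦ False, x3 ↦ True, x4 ↦ True, x5 ↦ False, x6 ↦ False, x7 ↦ False

Try x4 = True.
Unit clause (¬x6) forces x6 = False.
Try x3 = True.
Try x2 = False.
Unit clause (¬x1) forces x1 = False.
Unit clause (¬x5) forces x5 = False.
Unit clause (¬x7) forces x7 = False.
This assignment satisfies each clause.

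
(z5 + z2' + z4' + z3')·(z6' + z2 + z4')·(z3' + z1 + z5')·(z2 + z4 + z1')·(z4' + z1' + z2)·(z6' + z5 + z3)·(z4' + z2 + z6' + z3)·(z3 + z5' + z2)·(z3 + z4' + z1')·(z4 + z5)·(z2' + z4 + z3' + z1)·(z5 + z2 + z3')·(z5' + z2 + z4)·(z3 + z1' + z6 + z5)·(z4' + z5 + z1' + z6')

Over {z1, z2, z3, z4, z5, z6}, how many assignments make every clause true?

There are 2^6 = 64 truth assignments over (z1, z2, z3, z4, z5, z6).
Split on z1. With z1 = 1, the clauses containing z1 are satisfied and z1' drops from the rest; 6 of the 2^5 = 32 assignments to the other variables satisfy what remains.
With z1 = 0, by the same count on the reduced clause set, 6 assignments work.
(One model: z1=F, z2=F, z3=F, z4=T, z5=F, z6=F.)
Total: 6 + 6 = 12.

12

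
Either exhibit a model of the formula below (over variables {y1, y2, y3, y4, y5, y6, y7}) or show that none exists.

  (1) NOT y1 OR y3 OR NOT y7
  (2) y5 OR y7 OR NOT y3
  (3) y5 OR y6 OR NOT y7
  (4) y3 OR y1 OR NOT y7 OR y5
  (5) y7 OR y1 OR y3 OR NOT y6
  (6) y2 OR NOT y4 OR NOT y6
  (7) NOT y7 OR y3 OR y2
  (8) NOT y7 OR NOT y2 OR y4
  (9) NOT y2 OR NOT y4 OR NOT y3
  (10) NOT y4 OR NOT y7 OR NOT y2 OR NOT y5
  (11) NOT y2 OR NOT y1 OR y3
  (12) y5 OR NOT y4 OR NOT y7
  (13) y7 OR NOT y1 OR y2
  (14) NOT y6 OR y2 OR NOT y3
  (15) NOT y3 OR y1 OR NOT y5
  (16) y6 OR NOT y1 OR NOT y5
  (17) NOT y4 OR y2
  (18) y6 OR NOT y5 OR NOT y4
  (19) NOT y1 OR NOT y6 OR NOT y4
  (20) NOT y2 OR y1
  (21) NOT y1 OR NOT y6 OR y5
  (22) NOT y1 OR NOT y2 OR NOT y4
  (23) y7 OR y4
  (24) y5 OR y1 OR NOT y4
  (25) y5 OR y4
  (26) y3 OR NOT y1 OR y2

Case y4 = false:
(y7) alone gives y7 = true.
(NOT y2) alone gives y2 = false.
(y3) alone gives y3 = true.
(NOT y6) alone gives y6 = false.
(y5) alone gives y5 = true.
(y1) alone gives y1 = true.
Now (NOT y1) is unsatisfied and unit — conflict.
Backtrack on y4: now try y4 = true.
(y2) alone gives y2 = true.
(NOT y3) alone gives y3 = false.
(NOT y1) alone gives y1 = false.
Now (y1) is unsatisfied and unit — conflict.
Neither y4 = true nor y4 = false works.

UNSATISFIABLE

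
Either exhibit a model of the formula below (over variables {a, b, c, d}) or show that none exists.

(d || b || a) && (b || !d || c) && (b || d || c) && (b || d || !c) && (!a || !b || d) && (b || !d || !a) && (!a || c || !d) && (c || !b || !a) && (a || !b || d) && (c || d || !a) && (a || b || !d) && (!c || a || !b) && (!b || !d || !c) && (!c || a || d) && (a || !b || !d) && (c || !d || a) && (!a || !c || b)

UNSATISFIABLE

Case d = true:
Case b = true:
The clause (!c) is unit, so c = false.
The clause (!a) is unit, so a = false.
That conflicts with the unit clause (a).
Undo b and try b = false.
The clause (c) is unit, so c = true.
The clause (!a) is unit, so a = false.
That conflicts with the unit clause (a).
Both values of b lead to a conflict.
Undo d and try d = false.
Case b = true:
The clause (!a) is unit, so a = false.
That conflicts with the unit clause (a).
Undo b and try b = false.
The clause (a) is unit, so a = true.
The clause (c) is unit, so c = true.
That conflicts with the unit clause (!c).
Both values of b lead to a conflict.
Both values of d lead to a conflict.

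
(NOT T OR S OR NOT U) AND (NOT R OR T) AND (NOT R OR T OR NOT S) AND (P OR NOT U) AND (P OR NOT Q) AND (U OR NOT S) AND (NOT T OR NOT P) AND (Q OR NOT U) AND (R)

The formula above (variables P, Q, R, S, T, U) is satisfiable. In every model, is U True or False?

False

Suppose U = true.
(P) alone gives P = true.
(NOT T) alone gives T = false.
(NOT R) alone gives R = false.
But (R) is also a unit clause — contradiction.
So every satisfying assignment has U = False.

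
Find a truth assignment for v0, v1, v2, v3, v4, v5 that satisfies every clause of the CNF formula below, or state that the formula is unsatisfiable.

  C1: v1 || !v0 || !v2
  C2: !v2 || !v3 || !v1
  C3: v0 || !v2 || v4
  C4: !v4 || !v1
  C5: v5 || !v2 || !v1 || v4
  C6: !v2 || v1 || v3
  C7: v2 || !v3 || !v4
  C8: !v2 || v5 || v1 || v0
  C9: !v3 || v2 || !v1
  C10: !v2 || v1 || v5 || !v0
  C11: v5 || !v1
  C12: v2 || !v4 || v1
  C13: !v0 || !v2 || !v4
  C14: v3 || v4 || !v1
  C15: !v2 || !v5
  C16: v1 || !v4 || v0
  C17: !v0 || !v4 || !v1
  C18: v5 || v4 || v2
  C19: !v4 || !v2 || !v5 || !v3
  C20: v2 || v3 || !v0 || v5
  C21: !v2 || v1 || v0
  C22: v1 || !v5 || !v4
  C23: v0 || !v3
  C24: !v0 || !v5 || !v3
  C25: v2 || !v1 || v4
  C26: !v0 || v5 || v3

Case v4 = false:
Case v0 = false:
From the singleton clause (!v2), v2 = false.
From the singleton clause (v5), v5 = true.
From the singleton clause (!v3), v3 = false.
From the singleton clause (!v1), v1 = false.
This assignment satisfies each clause.

v0=false; v1=false; v2=false; v3=false; v4=false; v5=true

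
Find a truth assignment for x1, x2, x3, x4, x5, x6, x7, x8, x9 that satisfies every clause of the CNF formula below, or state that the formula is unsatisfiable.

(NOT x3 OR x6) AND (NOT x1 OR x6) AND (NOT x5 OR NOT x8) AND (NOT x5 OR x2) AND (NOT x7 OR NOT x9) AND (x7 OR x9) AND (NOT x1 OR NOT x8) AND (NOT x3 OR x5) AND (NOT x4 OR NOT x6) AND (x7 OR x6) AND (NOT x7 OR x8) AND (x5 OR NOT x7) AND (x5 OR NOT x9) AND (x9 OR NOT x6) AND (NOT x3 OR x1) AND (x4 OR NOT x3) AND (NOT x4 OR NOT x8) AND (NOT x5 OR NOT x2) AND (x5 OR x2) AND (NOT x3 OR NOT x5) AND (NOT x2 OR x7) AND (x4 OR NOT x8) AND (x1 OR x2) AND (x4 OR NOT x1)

Branch on x3: set x3 = false.
Branch on x1: set x1 = false.
From the singleton clause (x2), x2 = true.
From the singleton clause (NOT x5), x5 = false.
From the singleton clause (NOT x7), x7 = false.
That conflicts with the unit clause (x7).
That branch fails; take x1 = true instead.
From the singleton clause (x6), x6 = true.
From the singleton clause (NOT x8), x8 = false.
From the singleton clause (NOT x4), x4 = false.
That conflicts with the unit clause (x4).
Both values of x1 lead to a conflict.
That branch fails; take x3 = true instead.
From the singleton clause (x6), x6 = true.
From the singleton clause (x5), x5 = true.
That conflicts with the unit clause (NOT x5).
Both values of x3 lead to a conflict.

UNSATISFIABLE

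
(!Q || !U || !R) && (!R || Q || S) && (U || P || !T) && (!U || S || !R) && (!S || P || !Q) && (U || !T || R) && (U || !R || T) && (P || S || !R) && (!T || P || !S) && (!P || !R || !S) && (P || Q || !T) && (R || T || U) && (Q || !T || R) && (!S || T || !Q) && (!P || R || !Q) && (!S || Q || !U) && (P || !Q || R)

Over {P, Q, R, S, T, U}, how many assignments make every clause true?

3

There are 2^6 = 64 truth assignments over (P, Q, R, S, T, U).
Split on S. With S = true, the clauses containing S are satisfied and !S drops from the rest; 0 of the 2^5 = 32 assignments to the other variables satisfy what remains.
With S = false, by the same count on the reduced clause set, 3 assignments work.
(One model: P=F, Q=F, R=F, S=F, T=F, U=T.)
Total: 0 + 3 = 3.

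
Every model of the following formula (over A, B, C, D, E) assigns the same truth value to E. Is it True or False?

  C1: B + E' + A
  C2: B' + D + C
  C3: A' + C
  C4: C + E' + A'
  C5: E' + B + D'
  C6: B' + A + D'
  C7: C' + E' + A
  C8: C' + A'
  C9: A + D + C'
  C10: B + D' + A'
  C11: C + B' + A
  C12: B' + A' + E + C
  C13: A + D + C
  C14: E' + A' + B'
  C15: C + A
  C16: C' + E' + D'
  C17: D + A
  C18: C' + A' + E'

Suppose E = 1.
Try B = 1.
Unit clause (A') forces A = 0.
Unit clause (D') forces D = 0.
But (D) is also a unit clause — contradiction.
That branch fails; take B = 0 instead.
Unit clause (A) forces A = 1.
Unit clause (C) forces C = 1.
But (C') is also a unit clause — contradiction.
Neither B = 1 nor B = 0 works.
So every satisfying assignment has E = False.

False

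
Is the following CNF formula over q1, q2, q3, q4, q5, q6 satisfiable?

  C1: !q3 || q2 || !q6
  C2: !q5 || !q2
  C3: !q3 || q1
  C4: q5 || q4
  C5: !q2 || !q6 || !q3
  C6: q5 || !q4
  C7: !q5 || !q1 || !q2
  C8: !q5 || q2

No

Branch on q5: set q5 = false.
(q4) alone gives q4 = true.
But (!q4) is also a unit clause — contradiction.
Backtrack on q5: now try q5 = true.
(!q2) alone gives q2 = false.
But (q2) is also a unit clause — contradiction.
Either choice for q5 ends in contradiction.
No assignment satisfies every clause.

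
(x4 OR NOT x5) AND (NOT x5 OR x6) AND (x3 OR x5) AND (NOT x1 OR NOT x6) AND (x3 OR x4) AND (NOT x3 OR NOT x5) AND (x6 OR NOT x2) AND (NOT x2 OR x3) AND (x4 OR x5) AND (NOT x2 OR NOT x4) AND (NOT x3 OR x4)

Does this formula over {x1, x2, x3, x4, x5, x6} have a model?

Try x4 = true.
From the singleton clause (NOT x2), x2 = false.
Try x5 = true.
From the singleton clause (x6), x6 = true.
From the singleton clause (NOT x1), x1 = false.
From the singleton clause (NOT x3), x3 = false.
Every clause now holds.
A satisfying assignment: x1=false; x2=false; x3=false; x4=true; x5=true; x6=true.

Yes, satisfiable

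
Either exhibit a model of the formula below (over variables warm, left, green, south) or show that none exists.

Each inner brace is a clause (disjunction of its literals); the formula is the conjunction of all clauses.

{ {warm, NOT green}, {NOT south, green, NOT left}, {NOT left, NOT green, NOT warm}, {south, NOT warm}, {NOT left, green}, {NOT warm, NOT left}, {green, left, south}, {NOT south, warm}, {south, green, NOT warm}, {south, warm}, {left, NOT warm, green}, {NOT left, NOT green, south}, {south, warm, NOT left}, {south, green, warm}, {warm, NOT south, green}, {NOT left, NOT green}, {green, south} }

warm=true, left=false, green=true, south=true

Case warm = true:
The clause (south) is unit, so south = true.
The clause (NOT left) is unit, so left = false.
The clause (green) is unit, so green = true.
This assignment satisfies each clause.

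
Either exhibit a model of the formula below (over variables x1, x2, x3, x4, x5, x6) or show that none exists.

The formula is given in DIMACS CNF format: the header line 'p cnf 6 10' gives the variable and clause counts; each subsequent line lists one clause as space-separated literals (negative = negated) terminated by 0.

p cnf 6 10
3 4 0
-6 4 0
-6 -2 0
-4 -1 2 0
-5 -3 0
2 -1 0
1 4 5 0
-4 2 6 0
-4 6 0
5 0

The clause (x5) is unit, so x5 = True.
The clause (¬x3) is unit, so x3 = False.
The clause (x4) is unit, so x4 = True.
The clause (x6) is unit, so x6 = True.
The clause (¬x2) is unit, so x2 = False.
The clause (¬x1) is unit, so x1 = False.
This assignment satisfies each clause.

x1: False; x2: False; x3: False; x4: True; x5: True; x6: True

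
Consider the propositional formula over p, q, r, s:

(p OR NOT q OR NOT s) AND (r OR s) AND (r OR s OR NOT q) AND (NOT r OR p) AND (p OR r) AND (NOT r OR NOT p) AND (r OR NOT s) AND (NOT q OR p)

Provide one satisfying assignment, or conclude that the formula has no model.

Case r = true:
Unit clause (p) forces p = true.
But (NOT p) is also a unit clause — contradiction.
Undo r and try r = false.
Unit clause (s) forces s = true.
But (NOT s) is also a unit clause — contradiction.
Either choice for r ends in contradiction.

UNSATISFIABLE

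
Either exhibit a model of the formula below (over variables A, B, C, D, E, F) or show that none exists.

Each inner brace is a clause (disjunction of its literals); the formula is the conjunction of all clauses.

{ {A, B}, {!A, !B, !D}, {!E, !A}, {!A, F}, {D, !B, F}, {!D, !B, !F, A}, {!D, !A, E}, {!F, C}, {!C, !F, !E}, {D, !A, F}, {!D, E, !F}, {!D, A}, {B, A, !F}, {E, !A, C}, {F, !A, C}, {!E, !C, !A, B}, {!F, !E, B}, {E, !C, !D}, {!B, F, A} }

Branch on A: set A = true.
From the singleton clause (!E), E = false.
From the singleton clause (F), F = true.
From the singleton clause (!D), D = false.
From the singleton clause (C), C = true.
No clause remains; B is free.

A: true; B: true; C: true; D: false; E: false; F: true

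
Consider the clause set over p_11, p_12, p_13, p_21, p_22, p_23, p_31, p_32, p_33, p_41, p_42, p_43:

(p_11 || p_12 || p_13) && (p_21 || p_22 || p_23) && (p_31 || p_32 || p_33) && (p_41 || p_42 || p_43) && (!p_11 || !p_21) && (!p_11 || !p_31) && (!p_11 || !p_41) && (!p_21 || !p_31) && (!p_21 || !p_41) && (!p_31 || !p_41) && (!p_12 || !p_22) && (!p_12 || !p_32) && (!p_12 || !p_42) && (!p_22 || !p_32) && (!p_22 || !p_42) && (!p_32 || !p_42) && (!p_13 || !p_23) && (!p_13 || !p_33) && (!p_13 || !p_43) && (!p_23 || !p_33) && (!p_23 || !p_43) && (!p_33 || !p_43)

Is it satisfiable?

No, unsatisfiable

Suppose p_11 = false.
Suppose p_12 = true.
The clause (!p_22) is unit, so p_22 = false.
The clause (!p_32) is unit, so p_32 = false.
The clause (!p_42) is unit, so p_42 = false.
Suppose p_21 = true.
The clause (!p_31) is unit, so p_31 = false.
The clause (p_33) is unit, so p_33 = true.
The clause (!p_41) is unit, so p_41 = false.
The clause (p_43) is unit, so p_43 = true.
But (!p_43) is also a unit clause — contradiction.
Undo p_21 and try p_21 = false.
The clause (p_23) is unit, so p_23 = true.
The clause (!p_13) is unit, so p_13 = false.
The clause (!p_33) is unit, so p_33 = false.
The clause (p_31) is unit, so p_31 = true.
The clause (!p_41) is unit, so p_41 = false.
The clause (p_43) is unit, so p_43 = true.
But (!p_43) is also a unit clause — contradiction.
Either choice for p_21 ends in contradiction.
Undo p_12 and try p_12 = false.
The clause (p_13) is unit, so p_13 = true.
The clause (!p_23) is unit, so p_23 = false.
The clause (!p_33) is unit, so p_33 = false.
The clause (!p_43) is unit, so p_43 = false.
Suppose p_21 = true.
The clause (!p_31) is unit, so p_31 = false.
The clause (p_32) is unit, so p_32 = true.
The clause (!p_41) is unit, so p_41 = false.
The clause (p_42) is unit, so p_42 = true.
But (!p_42) is also a unit clause — contradiction.
Undo p_21 and try p_21 = false.
The clause (p_22) is unit, so p_22 = true.
The clause (!p_32) is unit, so p_32 = false.
The clause (p_31) is unit, so p_31 = true.
The clause (!p_41) is unit, so p_41 = false.
The clause (p_42) is unit, so p_42 = true.
But (!p_42) is also a unit clause — contradiction.
Either choice for p_21 ends in contradiction.
Either choice for p_12 ends in contradiction.
Undo p_11 and try p_11 = true.
The clause (!p_21) is unit, so p_21 = false.
The clause (!p_31) is unit, so p_31 = false.
The clause (!p_41) is unit, so p_41 = false.
Suppose p_22 = true.
The clause (!p_12) is unit, so p_12 = false.
The clause (!p_32) is unit, so p_32 = false.
The clause (p_33) is unit, so p_33 = true.
The clause (!p_42) is unit, so p_42 = false.
The clause (p_43) is unit, so p_43 = true.
But (!p_43) is also a unit clause — contradiction.
Undo p_22 and try p_22 = false.
The clause (p_23) is unit, so p_23 = true.
The clause (!p_13) is unit, so p_13 = false.
The clause (!p_33) is unit, so p_33 = false.
The clause (p_32) is unit, so p_32 = true.
The clause (!p_12) is unit, so p_12 = false.
The clause (!p_42) is unit, so p_42 = false.
The clause (p_43) is unit, so p_43 = true.
But (!p_43) is also a unit clause — contradiction.
Either choice for p_22 ends in contradiction.
Either choice for p_11 ends in contradiction.
No assignment satisfies every clause.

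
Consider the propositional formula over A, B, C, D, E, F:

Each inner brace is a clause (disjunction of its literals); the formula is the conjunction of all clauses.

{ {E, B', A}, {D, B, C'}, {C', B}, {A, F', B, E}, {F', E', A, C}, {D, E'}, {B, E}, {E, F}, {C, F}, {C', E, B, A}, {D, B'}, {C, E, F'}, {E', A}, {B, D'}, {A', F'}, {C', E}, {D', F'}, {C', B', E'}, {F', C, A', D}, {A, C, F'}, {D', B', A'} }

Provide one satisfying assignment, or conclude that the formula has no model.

Suppose C = 0.
Unit clause (F) forces F = 1.
Unit clause (E) forces E = 1.
Unit clause (A) forces A = 1.
That conflicts with the unit clause (A').
Backtrack on C: now try C = 1.
Unit clause (B) forces B = 1.
Unit clause (D) forces D = 1.
Unit clause (E) forces E = 1.
That conflicts with the unit clause (E').
Neither C = 1 nor C = 0 works.

UNSATISFIABLE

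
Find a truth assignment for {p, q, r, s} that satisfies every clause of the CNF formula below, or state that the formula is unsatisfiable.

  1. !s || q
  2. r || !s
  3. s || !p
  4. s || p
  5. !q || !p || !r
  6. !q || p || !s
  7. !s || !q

Try s = false.
The clause (!p) is unit, so p = false.
But (p) is also a unit clause — contradiction.
So s must be the other value — set s = true.
The clause (q) is unit, so q = true.
But (!q) is also a unit clause — contradiction.
Either choice for s ends in contradiction.

UNSATISFIABLE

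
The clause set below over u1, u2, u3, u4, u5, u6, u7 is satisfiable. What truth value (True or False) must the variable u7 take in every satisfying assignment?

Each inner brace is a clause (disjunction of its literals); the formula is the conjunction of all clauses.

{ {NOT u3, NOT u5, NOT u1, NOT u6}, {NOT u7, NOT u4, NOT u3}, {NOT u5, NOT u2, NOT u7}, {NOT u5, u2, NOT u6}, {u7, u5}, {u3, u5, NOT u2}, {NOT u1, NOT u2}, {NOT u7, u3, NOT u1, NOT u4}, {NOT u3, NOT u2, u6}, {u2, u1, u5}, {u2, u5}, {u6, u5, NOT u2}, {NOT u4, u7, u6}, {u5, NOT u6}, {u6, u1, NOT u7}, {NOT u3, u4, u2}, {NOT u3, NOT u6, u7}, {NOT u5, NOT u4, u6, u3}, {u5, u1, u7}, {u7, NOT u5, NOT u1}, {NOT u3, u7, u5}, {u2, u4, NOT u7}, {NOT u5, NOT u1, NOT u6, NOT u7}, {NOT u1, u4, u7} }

Suppose u7 = true.
Try u4 = false.
From the singleton clause (u2), u2 = true.
From the singleton clause (NOT u5), u5 = false.
From the singleton clause (u3), u3 = true.
From the singleton clause (NOT u1), u1 = false.
From the singleton clause (u6), u6 = true.
Now (NOT u6) is unsatisfied and unit — conflict.
So u4 must be the other value — set u4 = true.
From the singleton clause (NOT u3), u3 = false.
From the singleton clause (NOT u1), u1 = false.
From the singleton clause (u6), u6 = true.
From the singleton clause (u5), u5 = true.
From the singleton clause (NOT u2), u2 = false.
Now (u2) is unsatisfied and unit — conflict.
Neither u4 = true nor u4 = false works.
So every satisfying assignment has u7 = False.

False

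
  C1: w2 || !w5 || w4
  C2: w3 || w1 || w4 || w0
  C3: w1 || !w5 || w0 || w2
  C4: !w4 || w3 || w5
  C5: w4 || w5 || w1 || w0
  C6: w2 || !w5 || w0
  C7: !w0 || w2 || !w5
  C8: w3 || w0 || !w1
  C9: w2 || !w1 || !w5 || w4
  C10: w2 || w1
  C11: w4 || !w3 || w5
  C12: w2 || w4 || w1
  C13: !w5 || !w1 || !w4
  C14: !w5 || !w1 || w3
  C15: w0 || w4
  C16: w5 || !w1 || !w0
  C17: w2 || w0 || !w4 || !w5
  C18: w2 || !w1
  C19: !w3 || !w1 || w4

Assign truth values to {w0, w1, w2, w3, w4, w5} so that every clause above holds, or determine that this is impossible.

w0 ↦ false, w1 ↦ false, w2 ↦ true, w3 ↦ false, w4 ↦ true, w5 ↦ true

Try w2 = true.
Try w0 = false.
(w4) alone gives w4 = true.
Try w3 = false.
(w5) alone gives w5 = true.
(!w1) alone gives w1 = false.
All clauses are satisfied.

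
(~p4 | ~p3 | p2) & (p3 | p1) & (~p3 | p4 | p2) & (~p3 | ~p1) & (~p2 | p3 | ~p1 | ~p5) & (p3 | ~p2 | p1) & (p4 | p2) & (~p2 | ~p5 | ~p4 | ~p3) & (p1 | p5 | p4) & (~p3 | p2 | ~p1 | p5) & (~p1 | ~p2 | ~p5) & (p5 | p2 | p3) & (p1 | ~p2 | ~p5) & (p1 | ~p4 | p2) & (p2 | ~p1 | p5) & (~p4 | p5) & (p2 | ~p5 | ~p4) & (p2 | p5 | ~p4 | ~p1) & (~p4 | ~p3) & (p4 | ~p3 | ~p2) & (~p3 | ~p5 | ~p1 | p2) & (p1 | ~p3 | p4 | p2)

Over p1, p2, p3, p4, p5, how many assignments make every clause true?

1

There are 2^5 = 32 truth assignments over (p1, p2, p3, p4, p5).
Split on p1. With p1 = 1, the clauses containing p1 are satisfied and ~p1 drops from the rest; 1 of the 2^4 = 16 assignments to the other variables satisfy what remains.
With p1 = 0, by the same count on the reduced clause set, 0 assignments work.
Total: 1 + 0 = 1.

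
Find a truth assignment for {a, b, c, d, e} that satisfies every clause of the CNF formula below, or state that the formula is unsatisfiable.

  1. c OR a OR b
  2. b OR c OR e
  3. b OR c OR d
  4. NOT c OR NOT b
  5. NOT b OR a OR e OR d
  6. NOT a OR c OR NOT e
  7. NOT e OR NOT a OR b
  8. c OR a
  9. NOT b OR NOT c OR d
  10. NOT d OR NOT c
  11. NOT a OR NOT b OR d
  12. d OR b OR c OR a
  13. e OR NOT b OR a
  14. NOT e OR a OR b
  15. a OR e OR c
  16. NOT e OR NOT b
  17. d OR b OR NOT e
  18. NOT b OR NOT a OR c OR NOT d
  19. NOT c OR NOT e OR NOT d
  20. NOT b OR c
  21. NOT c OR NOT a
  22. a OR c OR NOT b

Branch on c: set c = true.
Unit clause (NOT b) forces b = false.
Unit clause (NOT d) forces d = false.
Unit clause (NOT e) forces e = false.
Unit clause (NOT a) forces a = false.
Every clause now holds.

a ↦ false, b ↦ false, c ↦ true, d ↦ false, e ↦ false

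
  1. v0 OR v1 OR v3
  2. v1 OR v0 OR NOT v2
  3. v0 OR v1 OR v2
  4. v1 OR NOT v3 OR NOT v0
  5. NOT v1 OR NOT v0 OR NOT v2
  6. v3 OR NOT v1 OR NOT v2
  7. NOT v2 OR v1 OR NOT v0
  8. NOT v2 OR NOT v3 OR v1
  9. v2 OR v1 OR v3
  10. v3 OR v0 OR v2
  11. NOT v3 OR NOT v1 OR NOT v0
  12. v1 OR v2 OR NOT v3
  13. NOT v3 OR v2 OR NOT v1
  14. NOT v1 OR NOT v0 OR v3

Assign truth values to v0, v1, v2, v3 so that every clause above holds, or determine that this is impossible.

v0=false; v1=true; v2=true; v3=true

Try v0 = false.
Try v1 = true.
Try v3 = true.
(v2) alone gives v2 = true.
Every clause now holds.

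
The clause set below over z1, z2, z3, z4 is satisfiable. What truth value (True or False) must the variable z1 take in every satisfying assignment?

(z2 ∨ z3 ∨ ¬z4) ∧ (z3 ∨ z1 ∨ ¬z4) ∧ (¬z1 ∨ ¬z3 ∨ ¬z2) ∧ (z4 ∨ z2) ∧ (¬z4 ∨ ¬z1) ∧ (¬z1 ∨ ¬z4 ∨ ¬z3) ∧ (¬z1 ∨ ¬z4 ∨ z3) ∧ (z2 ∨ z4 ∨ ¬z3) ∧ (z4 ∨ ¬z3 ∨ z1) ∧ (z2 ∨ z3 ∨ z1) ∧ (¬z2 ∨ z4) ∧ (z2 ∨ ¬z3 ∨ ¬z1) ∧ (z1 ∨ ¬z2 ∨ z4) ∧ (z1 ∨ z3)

False

Suppose z1 = True.
Unit clause (¬z4) forces z4 = False.
Unit clause (z2) forces z2 = True.
But (¬z2) is also a unit clause — contradiction.
So every satisfying assignment has z1 = False.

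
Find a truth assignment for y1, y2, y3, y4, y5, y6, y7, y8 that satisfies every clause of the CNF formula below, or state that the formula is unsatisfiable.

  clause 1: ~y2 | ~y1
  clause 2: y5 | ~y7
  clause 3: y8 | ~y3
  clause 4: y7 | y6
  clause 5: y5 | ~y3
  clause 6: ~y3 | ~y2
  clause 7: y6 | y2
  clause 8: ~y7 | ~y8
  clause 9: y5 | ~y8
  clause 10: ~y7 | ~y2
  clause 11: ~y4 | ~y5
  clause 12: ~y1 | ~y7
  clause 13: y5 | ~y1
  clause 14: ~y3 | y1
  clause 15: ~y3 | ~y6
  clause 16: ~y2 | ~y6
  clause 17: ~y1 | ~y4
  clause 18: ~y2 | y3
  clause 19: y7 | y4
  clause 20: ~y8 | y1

y1 ↦ 0; y2 ↦ 0; y3 ↦ 0; y4 ↦ 1; y5 ↦ 0; y6 ↦ 1; y7 ↦ 0; y8 ↦ 0

Branch on y2: set y2 = 0.
Unit clause (y6) forces y6 = 1.
Unit clause (~y3) forces y3 = 0.
Branch on y5: set y5 = 0.
Unit clause (~y7) forces y7 = 0.
Unit clause (~y8) forces y8 = 0.
Unit clause (~y1) forces y1 = 0.
Unit clause (y4) forces y4 = 1.
This assignment satisfies each clause.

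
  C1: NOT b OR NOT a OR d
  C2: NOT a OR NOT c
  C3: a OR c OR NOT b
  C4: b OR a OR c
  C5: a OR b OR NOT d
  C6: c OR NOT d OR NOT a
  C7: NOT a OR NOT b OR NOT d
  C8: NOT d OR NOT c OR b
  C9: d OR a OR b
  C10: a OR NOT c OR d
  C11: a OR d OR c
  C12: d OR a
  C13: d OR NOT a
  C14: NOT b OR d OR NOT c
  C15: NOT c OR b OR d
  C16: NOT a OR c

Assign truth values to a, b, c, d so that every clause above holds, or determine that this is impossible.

Try a = false.
Unit clause (d) forces d = true.
Unit clause (b) forces b = true.
Unit clause (c) forces c = true.
This assignment satisfies each clause.

a=false; b=true; c=true; d=true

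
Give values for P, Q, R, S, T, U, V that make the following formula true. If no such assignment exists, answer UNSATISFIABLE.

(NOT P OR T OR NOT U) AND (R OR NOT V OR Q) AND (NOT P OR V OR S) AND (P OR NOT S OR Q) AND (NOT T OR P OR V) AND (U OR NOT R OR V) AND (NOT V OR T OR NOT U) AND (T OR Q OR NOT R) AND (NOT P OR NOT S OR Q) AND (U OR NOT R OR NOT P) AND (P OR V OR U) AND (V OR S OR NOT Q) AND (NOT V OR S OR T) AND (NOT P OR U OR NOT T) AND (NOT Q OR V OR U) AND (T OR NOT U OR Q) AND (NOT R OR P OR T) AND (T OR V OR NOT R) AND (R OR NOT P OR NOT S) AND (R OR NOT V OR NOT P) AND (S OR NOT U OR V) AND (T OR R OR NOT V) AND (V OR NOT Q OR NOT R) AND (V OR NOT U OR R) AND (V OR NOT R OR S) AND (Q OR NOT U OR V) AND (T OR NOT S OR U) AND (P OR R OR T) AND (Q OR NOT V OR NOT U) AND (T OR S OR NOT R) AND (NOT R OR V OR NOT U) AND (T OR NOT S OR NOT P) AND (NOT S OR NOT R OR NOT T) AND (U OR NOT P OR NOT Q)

Try P = false.
Try S = true.
From the singleton clause (Q), Q = true.
Try T = true.
From the singleton clause (V), V = true.
From the singleton clause (NOT R), R = false.
Every clause is now satisfied; U is unconstrained.

P: false, Q: true, R: false, S: true, T: true, U: false, V: true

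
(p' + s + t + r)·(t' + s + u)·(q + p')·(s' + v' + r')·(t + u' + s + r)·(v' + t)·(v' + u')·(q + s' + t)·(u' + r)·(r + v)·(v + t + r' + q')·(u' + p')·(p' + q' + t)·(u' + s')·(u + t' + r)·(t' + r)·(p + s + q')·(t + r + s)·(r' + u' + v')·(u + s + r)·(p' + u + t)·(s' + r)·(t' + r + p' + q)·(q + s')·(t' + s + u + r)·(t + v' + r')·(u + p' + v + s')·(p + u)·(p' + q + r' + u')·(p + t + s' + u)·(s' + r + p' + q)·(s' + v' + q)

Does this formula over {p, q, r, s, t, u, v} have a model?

Yes

Suppose q = 0.
(p') alone gives p = 0.
(s') alone gives s = 0.
(u) alone gives u = 1.
(v') alone gives v = 0.
(r) alone gives r = 1.
No clause remains; t is free.
A satisfying assignment: p: 0,  q: 0,  r: 1,  s: 0,  t: 1,  u: 1,  v: 0.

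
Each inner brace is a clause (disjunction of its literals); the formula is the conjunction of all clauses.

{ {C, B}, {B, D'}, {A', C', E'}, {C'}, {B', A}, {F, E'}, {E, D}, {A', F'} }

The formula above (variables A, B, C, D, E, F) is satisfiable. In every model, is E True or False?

Suppose E = 1.
(C') alone gives C = 0.
(B) alone gives B = 1.
(A) alone gives A = 1.
(F) alone gives F = 1.
But (F') is also a unit clause — contradiction.
So every satisfying assignment has E = False.

False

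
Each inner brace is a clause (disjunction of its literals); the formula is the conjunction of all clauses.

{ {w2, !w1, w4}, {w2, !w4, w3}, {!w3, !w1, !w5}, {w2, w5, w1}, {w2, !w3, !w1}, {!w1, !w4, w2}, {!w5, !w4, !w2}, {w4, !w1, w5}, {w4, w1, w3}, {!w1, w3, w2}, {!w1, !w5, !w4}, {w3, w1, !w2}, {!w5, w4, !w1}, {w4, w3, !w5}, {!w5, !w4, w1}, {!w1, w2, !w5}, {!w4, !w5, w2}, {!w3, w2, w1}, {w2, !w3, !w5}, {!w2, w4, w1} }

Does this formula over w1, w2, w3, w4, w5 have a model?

Yes, satisfiable

Case w2 = true:
Case w5 = false:
Case w4 = true:
Case w3 = true:
Every clause is now satisfied; w1 is unconstrained.
A satisfying assignment: w1 ↦ false, w2 ↦ true, w3 ↦ true, w4 ↦ true, w5 ↦ false.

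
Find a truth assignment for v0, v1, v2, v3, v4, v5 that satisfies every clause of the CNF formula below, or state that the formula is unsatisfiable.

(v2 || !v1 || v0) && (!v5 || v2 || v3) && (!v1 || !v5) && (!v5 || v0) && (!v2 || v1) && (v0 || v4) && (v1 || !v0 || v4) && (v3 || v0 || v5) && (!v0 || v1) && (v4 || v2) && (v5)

UNSATISFIABLE

The clause (v5) is unit, so v5 = true.
The clause (!v1) is unit, so v1 = false.
The clause (v0) is unit, so v0 = true.
Now (!v0) is unsatisfied and unit — conflict.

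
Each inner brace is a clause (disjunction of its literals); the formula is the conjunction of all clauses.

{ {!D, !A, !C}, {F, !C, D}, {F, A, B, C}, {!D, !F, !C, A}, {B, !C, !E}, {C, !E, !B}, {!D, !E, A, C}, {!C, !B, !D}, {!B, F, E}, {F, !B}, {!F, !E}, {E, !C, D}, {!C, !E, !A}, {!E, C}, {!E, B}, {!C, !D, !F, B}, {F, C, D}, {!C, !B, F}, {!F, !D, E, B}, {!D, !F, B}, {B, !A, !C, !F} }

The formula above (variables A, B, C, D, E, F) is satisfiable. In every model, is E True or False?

Suppose E = true.
(!F) alone gives F = false.
(!B) alone gives B = false.
But (B) is also a unit clause — contradiction.
So every satisfying assignment has E = False.

False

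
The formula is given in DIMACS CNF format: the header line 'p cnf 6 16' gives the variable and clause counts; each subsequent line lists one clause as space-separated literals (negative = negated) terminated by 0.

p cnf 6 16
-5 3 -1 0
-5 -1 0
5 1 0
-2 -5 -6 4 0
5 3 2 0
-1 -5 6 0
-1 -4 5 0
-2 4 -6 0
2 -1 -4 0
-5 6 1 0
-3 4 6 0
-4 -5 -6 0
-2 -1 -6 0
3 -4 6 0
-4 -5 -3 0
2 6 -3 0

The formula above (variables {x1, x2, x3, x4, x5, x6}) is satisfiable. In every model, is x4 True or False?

Suppose x4 = True.
Case x5 = False:
The clause (x1) is unit, so x1 = True.
That conflicts with the unit clause (¬x1).
That branch fails; take x5 = True instead.
The clause (¬x1) is unit, so x1 = False.
The clause (x6) is unit, so x6 = True.
That conflicts with the unit clause (¬x6).
Neither x5 = True nor x5 = False works.
So every satisfying assignment has x4 = False.

False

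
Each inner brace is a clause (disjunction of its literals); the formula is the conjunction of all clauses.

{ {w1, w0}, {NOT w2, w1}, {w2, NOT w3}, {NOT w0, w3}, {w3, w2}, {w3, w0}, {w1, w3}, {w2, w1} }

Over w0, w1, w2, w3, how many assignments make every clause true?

There are 2^4 = 16 truth assignments over (w0, w1, w2, w3).
Check each against the 8 clauses (columns in the order w0, w1, w2, w3):
  F F F F  ✗ fails (w1 OR w0)
  F F F T  ✗ fails (w1 OR w0)
  F F T F  ✗ fails (w1 OR w0)
  F F T T  ✗ fails (w1 OR w0)
  F T F F  ✗ fails (w3 OR w2)
  F T F T  ✗ fails (w2 OR NOT w3)
  F T T F  ✗ fails (w3 OR w0)
  F T T T  ✓ satisfies all
  T F F F  ✗ fails (NOT w0 OR w3)
  T F F T  ✗ fails (w2 OR NOT w3)
  T F T F  ✗ fails (NOT w2 OR w1)
  T F T T  ✗ fails (NOT w2 OR w1)
  T T F F  ✗ fails (NOT w0 OR w3)
  T T F T  ✗ fails (w2 OR NOT w3)
  T T T F  ✗ fails (NOT w0 OR w3)
  T T T T  ✓ satisfies all
2 of the 16 rows are models.

2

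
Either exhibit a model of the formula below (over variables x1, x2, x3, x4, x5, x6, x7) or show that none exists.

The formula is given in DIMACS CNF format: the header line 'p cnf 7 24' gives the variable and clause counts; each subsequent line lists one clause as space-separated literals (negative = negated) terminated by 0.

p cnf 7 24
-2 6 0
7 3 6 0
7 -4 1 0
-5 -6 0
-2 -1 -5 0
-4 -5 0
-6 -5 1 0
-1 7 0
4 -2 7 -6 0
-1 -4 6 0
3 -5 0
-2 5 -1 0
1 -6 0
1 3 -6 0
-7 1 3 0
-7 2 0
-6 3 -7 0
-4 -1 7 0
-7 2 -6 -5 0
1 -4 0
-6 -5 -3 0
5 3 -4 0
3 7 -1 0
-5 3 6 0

Case x2 = False:
(¬x7) alone gives x7 = False.
(¬x1) alone gives x1 = False.
(¬x4) alone gives x4 = False.
(¬x6) alone gives x6 = False.
(x3) alone gives x3 = True.
Every clause is now satisfied; x5 is unconstrained.

x1 ↦ False; x2 ↦ False; x3 ↦ True; x4 ↦ False; x5 ↦ True; x6 ↦ False; x7 ↦ False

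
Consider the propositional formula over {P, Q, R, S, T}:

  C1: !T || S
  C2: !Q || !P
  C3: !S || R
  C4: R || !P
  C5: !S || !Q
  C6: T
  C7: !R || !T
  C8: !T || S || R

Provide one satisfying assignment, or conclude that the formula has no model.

The clause (T) is unit, so T = true.
The clause (S) is unit, so S = true.
The clause (R) is unit, so R = true.
That conflicts with the unit clause (!R).

UNSATISFIABLE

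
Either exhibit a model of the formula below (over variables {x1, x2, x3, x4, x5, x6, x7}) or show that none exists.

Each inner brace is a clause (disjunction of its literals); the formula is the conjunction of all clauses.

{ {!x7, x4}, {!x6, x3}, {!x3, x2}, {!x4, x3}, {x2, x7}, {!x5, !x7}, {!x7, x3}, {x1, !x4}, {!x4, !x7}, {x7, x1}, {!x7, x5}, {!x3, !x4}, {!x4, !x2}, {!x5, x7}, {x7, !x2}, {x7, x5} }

Branch on x7: set x7 = false.
(x2) alone gives x2 = true.
But (!x2) is also a unit clause — contradiction.
So x7 must be the other value — set x7 = true.
(x4) alone gives x4 = true.
But (!x4) is also a unit clause — contradiction.
Either choice for x7 ends in contradiction.

UNSATISFIABLE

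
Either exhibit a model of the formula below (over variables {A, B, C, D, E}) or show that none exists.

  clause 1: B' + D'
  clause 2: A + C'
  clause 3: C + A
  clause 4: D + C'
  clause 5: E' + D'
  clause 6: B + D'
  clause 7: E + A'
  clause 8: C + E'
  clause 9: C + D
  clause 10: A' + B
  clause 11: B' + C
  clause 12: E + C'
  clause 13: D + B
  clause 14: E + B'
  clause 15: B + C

UNSATISFIABLE

Case B = 0:
(D') alone gives D = 0.
That conflicts with the unit clause (D).
So B must be the other value — set B = 1.
(D') alone gives D = 0.
(C') alone gives C = 0.
That conflicts with the unit clause (C).
Either choice for B ends in contradiction.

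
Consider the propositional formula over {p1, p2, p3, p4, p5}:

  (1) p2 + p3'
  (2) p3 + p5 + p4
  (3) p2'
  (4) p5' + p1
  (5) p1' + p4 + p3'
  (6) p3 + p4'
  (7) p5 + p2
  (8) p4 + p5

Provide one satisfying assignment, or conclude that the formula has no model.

p1: 1,  p2: 0,  p3: 0,  p4: 0,  p5: 1

Unit clause (p2') forces p2 = 0.
Unit clause (p3') forces p3 = 0.
Unit clause (p4') forces p4 = 0.
Unit clause (p5) forces p5 = 1.
Unit clause (p1) forces p1 = 1.
This assignment satisfies each clause.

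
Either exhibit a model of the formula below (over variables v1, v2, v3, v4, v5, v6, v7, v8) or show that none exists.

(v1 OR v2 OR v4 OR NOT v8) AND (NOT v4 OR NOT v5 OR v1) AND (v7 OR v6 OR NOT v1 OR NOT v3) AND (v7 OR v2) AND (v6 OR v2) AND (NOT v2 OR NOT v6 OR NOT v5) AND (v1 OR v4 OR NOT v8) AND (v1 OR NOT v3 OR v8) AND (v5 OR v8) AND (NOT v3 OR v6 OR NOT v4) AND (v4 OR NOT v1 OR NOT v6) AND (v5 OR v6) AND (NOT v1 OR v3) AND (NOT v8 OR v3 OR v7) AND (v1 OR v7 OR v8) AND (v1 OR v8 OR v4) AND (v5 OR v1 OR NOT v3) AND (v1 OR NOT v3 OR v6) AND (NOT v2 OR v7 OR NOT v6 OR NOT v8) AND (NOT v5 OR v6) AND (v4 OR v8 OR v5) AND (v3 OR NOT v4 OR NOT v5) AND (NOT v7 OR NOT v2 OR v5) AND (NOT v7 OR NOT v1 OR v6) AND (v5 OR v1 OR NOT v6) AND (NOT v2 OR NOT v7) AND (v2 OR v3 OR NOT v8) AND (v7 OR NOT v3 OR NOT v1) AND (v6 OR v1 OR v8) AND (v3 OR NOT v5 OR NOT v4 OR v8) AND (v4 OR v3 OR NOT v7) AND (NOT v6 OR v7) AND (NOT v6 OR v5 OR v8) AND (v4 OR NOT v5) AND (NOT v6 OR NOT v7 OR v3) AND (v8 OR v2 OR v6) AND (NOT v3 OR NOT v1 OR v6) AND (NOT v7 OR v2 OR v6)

v1: true, v2: false, v3: true, v4: true, v5: false, v6: true, v7: true, v8: true

Branch on v7: set v7 = true.
The clause (NOT v2) is unit, so v2 = false.
The clause (v6) is unit, so v6 = true.
The clause (v3) is unit, so v3 = true.
Branch on v1: set v1 = true.
The clause (v4) is unit, so v4 = true.
Branch on v5: set v5 = false.
The clause (v8) is unit, so v8 = true.
All clauses are satisfied.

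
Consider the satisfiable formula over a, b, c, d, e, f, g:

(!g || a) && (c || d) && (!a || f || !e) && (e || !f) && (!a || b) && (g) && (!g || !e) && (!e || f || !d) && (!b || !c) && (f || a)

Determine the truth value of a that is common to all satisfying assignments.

Suppose a = false.
(!g) alone gives g = false.
Now (g) is unsatisfied and unit — conflict.
So every satisfying assignment has a = True.

True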